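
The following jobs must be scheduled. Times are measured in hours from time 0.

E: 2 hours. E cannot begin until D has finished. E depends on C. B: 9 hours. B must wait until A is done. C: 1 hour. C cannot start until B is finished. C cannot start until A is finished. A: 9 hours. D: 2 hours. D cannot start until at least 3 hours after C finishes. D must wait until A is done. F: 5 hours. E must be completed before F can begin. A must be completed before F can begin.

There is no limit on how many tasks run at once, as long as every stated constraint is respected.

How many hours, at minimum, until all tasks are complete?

A has no prerequisites, so it starts at hour 0 and finishes at hour 9.
B cannot begin until A (finishes hour 9). It runs from hour 9 to 9 + 9 = hour 18.
C needs all of B (finishes hour 18); A (finishes hour 9). That puts its earliest start at hour 18; it finishes at 18 + 1 = hour 19.
D cannot start until C (finishes hour 19, plus 3-hour gap → hour 22); A (finishes hour 9). The controlling bound is hour 22, so D finishes at 22 + 2 = hour 24.
E has to wait for D (finishes hour 24); C (finishes hour 19). The latest of these is hour 24, so E runs hour 24 to 24 + 2 = hour 26.
For F: E (finishes hour 26); A (finishes hour 9). Taking the maximum gives a start of hour 26, and it finishes at 26 + 5 = hour 31.
All tasks are finished once the last one completes. Finish times: A at 9, B at 18, C at 19, D at 24, E at 26, F at 31. The latest is hour 31.

31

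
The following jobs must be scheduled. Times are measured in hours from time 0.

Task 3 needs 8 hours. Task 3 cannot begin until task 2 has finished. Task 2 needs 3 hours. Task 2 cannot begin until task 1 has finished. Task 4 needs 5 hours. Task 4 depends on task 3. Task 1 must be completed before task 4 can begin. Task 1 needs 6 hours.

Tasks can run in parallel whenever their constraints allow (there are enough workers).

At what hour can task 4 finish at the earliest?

Nothing blocks task 1, so it runs from hour 0 to hour 6.
Task 2 waits on task 1 (finishes hour 6), so it starts at hour 6 and finishes at 6 + 3 = hour 9.
After task 2 (finishes hour 9), task 3 can start at hour 9 and finishes at hour 17.
Task 4 needs all of task 3 (finishes hour 17); task 1 (finishes hour 6). That puts its earliest start at hour 17; it finishes at 17 + 5 = hour 22.

22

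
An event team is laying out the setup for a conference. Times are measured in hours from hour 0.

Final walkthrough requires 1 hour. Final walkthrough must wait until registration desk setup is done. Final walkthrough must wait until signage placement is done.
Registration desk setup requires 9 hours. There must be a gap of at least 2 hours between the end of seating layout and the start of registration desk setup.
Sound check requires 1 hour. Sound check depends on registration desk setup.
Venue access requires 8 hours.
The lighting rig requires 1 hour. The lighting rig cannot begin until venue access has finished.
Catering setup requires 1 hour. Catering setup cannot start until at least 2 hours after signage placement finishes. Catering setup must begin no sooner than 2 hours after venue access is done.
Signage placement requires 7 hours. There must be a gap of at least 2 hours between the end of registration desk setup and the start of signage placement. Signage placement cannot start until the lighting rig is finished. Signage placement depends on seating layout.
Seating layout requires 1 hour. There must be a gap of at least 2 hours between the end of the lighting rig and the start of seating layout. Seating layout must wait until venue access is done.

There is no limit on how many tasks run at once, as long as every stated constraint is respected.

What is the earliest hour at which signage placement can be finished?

Venue access can start immediately at hour 0; it finishes at hour 8.
After venue access (finishes hour 8), the lighting rig can start at hour 8 and finishes at hour 9.
Seating layout cannot start until the lighting rig (finishes hour 9, plus 2-hour gap → hour 11); venue access (finishes hour 8). The controlling bound is hour 11, so seating layout finishes at 11 + 1 = hour 12.
Registration desk setup cannot begin until seating layout (finishes hour 12, plus 2-hour gap → hour 14). It runs from hour 14 to 14 + 9 = hour 23.
Signage placement has to wait for registration desk setup (finishes hour 23, plus 2-hour gap → hour 25); the lighting rig (finishes hour 9); seating layout (finishes hour 12). The latest of these is hour 25, so signage placement runs hour 25 to 25 + 7 = hour 32.

32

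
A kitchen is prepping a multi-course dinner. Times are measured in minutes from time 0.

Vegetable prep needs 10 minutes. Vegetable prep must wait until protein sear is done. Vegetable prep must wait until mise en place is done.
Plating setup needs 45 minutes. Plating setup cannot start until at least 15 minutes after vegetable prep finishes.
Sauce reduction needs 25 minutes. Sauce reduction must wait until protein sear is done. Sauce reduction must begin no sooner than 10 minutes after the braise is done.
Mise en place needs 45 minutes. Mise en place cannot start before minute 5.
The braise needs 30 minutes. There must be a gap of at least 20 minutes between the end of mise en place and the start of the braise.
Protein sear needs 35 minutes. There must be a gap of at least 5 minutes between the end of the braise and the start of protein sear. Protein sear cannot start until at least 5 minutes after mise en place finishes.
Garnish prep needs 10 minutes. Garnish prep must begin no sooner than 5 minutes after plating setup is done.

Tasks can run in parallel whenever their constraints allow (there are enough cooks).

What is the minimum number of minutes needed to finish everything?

Mise en place waits on its own release at minute 5, so it starts at minute 5 and finishes at 5 + 45 = minute 50.
The braise waits on mise en place (finishes minute 50, plus 20-minute gap → minute 70), so it starts at minute 70 and finishes at 70 + 30 = minute 100.
Protein sear needs all of the braise (finishes minute 100, plus 5-minute gap → minute 105); mise en place (finishes minute 50, plus 5-minute gap → minute 55). That puts its earliest start at minute 105; it finishes at 105 + 35 = minute 140.
Sauce reduction needs all of protein sear (finishes minute 140); the braise (finishes minute 100, plus 10-minute gap → minute 110). That puts its earliest start at minute 140; it finishes at 140 + 25 = minute 165.
For vegetable prep: protein sear (finishes minute 140); mise en place (finishes minute 50). Taking the maximum gives a start of minute 140, and it finishes at 140 + 10 = minute 150.
Plating setup waits on vegetable prep (finishes minute 150, plus 15-minute gap → minute 165), so it starts at minute 165 and finishes at 165 + 45 = minute 210.
Garnish prep cannot begin until plating setup (finishes minute 210, plus 5-minute gap → minute 215). It runs from minute 215 to 215 + 10 = minute 225.
All tasks are finished once the last one completes. Finish times: Mise en place at 50, The braise at 100, Protein sear at 140, Vegetable prep at 150, Sauce reduction at 165, Plating setup at 210, Garnish prep at 225. The latest is minute 225.

225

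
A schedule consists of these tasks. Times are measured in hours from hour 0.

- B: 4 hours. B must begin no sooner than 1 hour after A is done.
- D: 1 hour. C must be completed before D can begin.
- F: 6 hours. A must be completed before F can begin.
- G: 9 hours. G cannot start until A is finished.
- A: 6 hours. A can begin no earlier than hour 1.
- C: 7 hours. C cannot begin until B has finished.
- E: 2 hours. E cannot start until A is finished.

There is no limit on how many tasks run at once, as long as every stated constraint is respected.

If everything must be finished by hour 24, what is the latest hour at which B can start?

D has no dependents, so it just needs to finish by hour 24. Starting by 24 − 1 = hour 23 achieves that.
C feeds into D (must start by hour 23); so C must finish by hour 23 and therefore start by hour 16.
B feeds into C (must start by hour 16); so B must finish by hour 16 and therefore start by hour 12.

12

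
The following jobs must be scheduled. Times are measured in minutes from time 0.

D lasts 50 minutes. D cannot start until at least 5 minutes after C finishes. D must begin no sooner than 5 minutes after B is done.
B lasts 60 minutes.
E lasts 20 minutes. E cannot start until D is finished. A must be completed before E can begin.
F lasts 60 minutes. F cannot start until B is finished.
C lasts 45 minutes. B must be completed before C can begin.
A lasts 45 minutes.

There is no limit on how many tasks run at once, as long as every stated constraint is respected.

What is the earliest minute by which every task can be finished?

Nothing blocks B, so it runs from minute 0 to minute 60.
After B (finishes minute 60), F can start at minute 60 and finishes at minute 120.
After B (finishes minute 60), C can start at minute 60 and finishes at minute 105.
D cannot start until C (finishes minute 105, plus 5-minute gap → minute 110); B (finishes minute 60, plus 5-minute gap → minute 65). The controlling bound is minute 110, so D finishes at 110 + 50 = minute 160.
Nothing blocks A, so it runs from minute 0 to minute 45.
E has to wait for D (finishes minute 160); A (finishes minute 45). The latest of these is minute 160, so E runs minute 160 to 160 + 20 = minute 180.
All tasks are finished once the last one completes. Finish times: A at 45, B at 60, C at 105, D at 160, E at 180, F at 120. The latest is minute 180.

180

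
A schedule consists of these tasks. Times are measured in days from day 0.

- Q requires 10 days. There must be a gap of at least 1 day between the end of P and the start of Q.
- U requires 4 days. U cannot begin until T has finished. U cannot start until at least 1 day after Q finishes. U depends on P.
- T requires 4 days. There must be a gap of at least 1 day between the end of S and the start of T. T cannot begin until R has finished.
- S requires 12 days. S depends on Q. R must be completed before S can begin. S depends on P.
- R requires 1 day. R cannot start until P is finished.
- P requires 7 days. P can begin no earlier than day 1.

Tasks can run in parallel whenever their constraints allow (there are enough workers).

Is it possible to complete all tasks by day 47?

Yes

P waits on its own release at day 1, so it starts at day 1 and finishes at 1 + 7 = day 8.
R cannot begin until P (finishes day 8). It runs from day 8 to 8 + 1 = day 9.
Q waits on P (finishes day 8, plus 1-day gap → day 9), so it starts at day 9 and finishes at 9 + 10 = day 19.
S has to wait for Q (finishes day 19); R (finishes day 9); P (finishes day 8). The latest of these is day 19, so S runs day 19 to 19 + 12 = day 31.
T needs all of S (finishes day 31, plus 1-day gap → day 32); R (finishes day 9). That puts its earliest start at day 32; it finishes at 32 + 4 = day 36.
For U: T (finishes day 36); Q (finishes day 19, plus 1-day gap → day 20); P (finishes day 8). Taking the maximum gives a start of day 36, and it finishes at 36 + 4 = day 40.
Every task is finished by day 40, which is no later than the deadline of 47, so the schedule is feasible.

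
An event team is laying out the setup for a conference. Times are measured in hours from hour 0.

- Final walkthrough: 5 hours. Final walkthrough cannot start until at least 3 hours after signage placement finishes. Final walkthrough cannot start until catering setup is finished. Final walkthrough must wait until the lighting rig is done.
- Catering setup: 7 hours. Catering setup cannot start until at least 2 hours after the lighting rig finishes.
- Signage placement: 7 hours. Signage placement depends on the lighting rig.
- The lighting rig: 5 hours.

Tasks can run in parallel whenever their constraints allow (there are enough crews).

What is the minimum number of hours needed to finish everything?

20

The lighting rig has no prerequisites, so it starts at hour 0 and finishes at hour 5.
Catering setup cannot begin until the lighting rig (finishes hour 5, plus 2-hour gap → hour 7). It runs from hour 7 to 7 + 7 = hour 14.
Signage placement cannot begin until the lighting rig (finishes hour 5). It runs from hour 5 to 5 + 7 = hour 12.
Final walkthrough has to wait for signage placement (finishes hour 12, plus 3-hour gap → hour 15); catering setup (finishes hour 14); the lighting rig (finishes hour 5). The latest of these is hour 15, so final walkthrough runs hour 15 to 15 + 5 = hour 20.
All tasks are finished once the last one completes. Finish times: The lighting rig at 5, Signage placement at 12, Catering setup at 14, Final walkthrough at 20. The latest is hour 20.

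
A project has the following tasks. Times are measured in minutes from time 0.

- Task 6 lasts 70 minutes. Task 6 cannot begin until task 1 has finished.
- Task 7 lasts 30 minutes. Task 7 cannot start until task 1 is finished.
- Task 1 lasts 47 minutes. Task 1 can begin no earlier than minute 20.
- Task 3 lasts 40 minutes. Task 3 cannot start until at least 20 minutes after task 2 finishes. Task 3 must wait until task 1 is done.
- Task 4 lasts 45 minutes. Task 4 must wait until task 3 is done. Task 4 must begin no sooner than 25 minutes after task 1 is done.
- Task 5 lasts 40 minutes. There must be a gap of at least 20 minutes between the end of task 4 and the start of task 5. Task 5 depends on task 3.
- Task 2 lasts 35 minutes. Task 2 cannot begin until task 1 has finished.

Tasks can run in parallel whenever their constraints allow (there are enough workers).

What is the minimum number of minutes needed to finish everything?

Task 1 waits on its own release at minute 20, so it starts at minute 20 and finishes at 20 + 47 = minute 67.
Task 7 cannot begin until task 1 (finishes minute 67). It runs from minute 67 to 67 + 30 = minute 97.
After task 1 (finishes minute 67), task 6 can start at minute 67 and finishes at minute 137.
Task 2 cannot begin until task 1 (finishes minute 67). It runs from minute 67 to 67 + 35 = minute 102.
Task 3 cannot start until task 2 (finishes minute 102, plus 20-minute gap → minute 122); task 1 (finishes minute 67). The controlling bound is minute 122, so task 3 finishes at 122 + 40 = minute 162.
Task 4 has to wait for task 3 (finishes minute 162); task 1 (finishes minute 67, plus 25-minute gap → minute 92). The latest of these is minute 162, so task 4 runs minute 162 to 162 + 45 = minute 207.
For task 5: task 4 (finishes minute 207, plus 20-minute gap → minute 227); task 3 (finishes minute 162). Taking the maximum gives a start of minute 227, and it finishes at 227 + 40 = minute 267.
All tasks are finished once the last one completes. Finish times: Task 1 at 67, Task 2 at 102, Task 3 at 162, Task 4 at 207, Task 5 at 267, Task 6 at 137, Task 7 at 97. The latest is minute 267.

267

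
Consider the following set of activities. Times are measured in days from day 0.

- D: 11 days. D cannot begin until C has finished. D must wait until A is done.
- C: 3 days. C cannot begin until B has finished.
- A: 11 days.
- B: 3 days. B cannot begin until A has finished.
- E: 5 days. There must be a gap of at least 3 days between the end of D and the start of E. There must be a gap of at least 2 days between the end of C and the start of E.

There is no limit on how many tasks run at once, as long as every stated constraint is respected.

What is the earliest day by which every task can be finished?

Nothing blocks A, so it runs from day 0 to day 11.
B waits on A (finishes day 11), so it starts at day 11 and finishes at 11 + 3 = day 14.
After B (finishes day 14), C can start at day 14 and finishes at day 17.
D needs all of C (finishes day 17); A (finishes day 11). That puts its earliest start at day 17; it finishes at 17 + 11 = day 28.
E has to wait for D (finishes day 28, plus 3-day gap → day 31); C (finishes day 17, plus 2-day gap → day 19). The latest of these is day 31, so E runs day 31 to 31 + 5 = day 36.
All tasks are finished once the last one completes. Finish times: A at 11, B at 14, C at 17, D at 28, E at 36. The latest is day 36.

36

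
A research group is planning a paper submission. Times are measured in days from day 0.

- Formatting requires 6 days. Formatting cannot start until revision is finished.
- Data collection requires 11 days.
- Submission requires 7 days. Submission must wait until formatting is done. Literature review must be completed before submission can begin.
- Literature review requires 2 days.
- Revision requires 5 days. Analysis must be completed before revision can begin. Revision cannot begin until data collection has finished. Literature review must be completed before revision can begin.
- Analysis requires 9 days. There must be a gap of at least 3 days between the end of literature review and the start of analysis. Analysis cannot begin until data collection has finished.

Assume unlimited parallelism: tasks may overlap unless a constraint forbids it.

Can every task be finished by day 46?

Yes

Nothing blocks data collection, so it runs from day 0 to day 11.
Nothing blocks literature review, so it runs from day 0 to day 2.
Analysis needs all of literature review (finishes day 2, plus 3-day gap → day 5); data collection (finishes day 11). That puts its earliest start at day 11; it finishes at 11 + 9 = day 20.
For revision: analysis (finishes day 20); data collection (finishes day 11); literature review (finishes day 2). Taking the maximum gives a start of day 20, and it finishes at 20 + 5 = day 25.
Formatting waits on revision (finishes day 25), so it starts at day 25 and finishes at 25 + 6 = day 31.
Submission cannot start until formatting (finishes day 31); literature review (finishes day 2). The controlling bound is day 31, so submission finishes at 31 + 7 = day 38.
Every task is finished by day 38, which is no later than the deadline of 46, so the schedule is feasible.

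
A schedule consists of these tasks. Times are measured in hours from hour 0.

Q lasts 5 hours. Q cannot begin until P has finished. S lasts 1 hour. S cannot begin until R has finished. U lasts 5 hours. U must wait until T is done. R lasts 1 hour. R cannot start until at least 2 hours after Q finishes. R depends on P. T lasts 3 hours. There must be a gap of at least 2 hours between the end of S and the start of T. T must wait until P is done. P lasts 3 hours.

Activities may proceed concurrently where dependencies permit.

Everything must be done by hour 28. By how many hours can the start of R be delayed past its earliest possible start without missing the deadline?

6

P has no prerequisites, so it starts at hour 0 and finishes at hour 3.
Q cannot begin until P (finishes hour 3). It runs from hour 3 to 3 + 5 = hour 8.
For R: Q (finishes hour 8, plus 2-hour gap → hour 10); P (finishes hour 3). Taking the maximum gives a start of hour 10, and it finishes at 10 + 1 = hour 11.

Working backward from the deadline:
U has no dependents, so it just needs to finish by hour 28. Starting by 28 − 5 = hour 23 achieves that.
T feeds into U (must start by hour 23); so T must finish by hour 23 and therefore start by hour 20.
S feeds into T (must start by hour 20, minus 2-hour gap → hour 18); so S must finish by hour 18 and therefore start by hour 17.
Since S (must start by hour 17) depends on it, R must finish by hour 17. Backing off its 1-hour duration gives a latest start of hour 16.
So R can start as early as hour 10 and as late as hour 16, giving 16 − 10 = 6 hours of slack.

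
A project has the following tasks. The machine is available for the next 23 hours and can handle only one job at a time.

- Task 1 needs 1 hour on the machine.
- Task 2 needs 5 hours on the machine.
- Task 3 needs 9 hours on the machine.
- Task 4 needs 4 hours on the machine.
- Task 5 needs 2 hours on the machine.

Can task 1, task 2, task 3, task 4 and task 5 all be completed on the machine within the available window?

Yes

Running back to back, the jobs need 1 + 5 + 9 + 4 + 2 = 21 hours on the machine.
Since 21 ≤ 23, they fit within the window.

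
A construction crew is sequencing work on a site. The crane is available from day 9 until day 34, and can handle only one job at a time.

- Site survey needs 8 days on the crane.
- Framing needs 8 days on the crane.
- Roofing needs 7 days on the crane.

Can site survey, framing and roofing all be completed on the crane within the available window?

Yes

The crane window is 34 − 9 = 25 days.
Running back to back, the jobs need 8 + 8 + 7 = 23 days on the crane.
Since 23 ≤ 25, they fit within the window.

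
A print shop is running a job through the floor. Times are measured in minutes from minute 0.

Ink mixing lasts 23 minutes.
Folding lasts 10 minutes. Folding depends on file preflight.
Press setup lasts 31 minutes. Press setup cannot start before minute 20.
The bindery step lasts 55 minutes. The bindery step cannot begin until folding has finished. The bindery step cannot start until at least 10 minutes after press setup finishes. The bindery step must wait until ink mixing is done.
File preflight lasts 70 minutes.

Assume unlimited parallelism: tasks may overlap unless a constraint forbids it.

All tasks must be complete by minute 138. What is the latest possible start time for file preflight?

3

The bindery step must finish by minute 138; it takes 55 minutes, so it must start by 138 − 55 = minute 83.
Since the bindery step (must start by minute 83) depends on it, folding must finish by minute 83. Backing off its 10-minute duration gives a latest start of minute 73.
Since folding (must start by minute 73) depends on it, file preflight must finish by minute 73. Backing off its 70-minute duration gives a latest start of minute 3.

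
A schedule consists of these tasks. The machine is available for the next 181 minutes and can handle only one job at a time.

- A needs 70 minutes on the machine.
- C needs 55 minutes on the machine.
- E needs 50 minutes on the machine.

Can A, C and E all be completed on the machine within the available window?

Yes

Running back to back, the jobs need 70 + 55 + 50 = 175 minutes on the machine.
Since 175 ≤ 181, they fit within the window.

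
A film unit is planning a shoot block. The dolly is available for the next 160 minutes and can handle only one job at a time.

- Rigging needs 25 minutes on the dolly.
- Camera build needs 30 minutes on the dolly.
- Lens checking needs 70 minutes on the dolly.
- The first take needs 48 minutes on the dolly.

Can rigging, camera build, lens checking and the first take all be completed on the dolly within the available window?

No

Running back to back, the jobs need 25 + 30 + 70 + 48 = 173 minutes on the dolly.
Since 173 > 160, they cannot all fit.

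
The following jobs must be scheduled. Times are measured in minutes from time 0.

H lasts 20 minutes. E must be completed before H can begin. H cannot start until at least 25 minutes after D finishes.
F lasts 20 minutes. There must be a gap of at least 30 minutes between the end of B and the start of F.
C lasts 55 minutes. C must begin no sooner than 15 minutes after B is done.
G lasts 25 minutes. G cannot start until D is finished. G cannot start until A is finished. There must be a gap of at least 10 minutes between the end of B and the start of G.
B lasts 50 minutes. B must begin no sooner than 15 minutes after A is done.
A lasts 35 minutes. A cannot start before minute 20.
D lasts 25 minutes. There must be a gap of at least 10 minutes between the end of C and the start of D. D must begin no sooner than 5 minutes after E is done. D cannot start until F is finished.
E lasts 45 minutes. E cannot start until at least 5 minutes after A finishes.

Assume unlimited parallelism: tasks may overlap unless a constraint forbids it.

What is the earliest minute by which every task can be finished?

270

After its own release at minute 20, A can start at minute 20 and finishes at minute 55.
E waits on A (finishes minute 55, plus 5-minute gap → minute 60), so it starts at minute 60 and finishes at 60 + 45 = minute 105.
B waits on A (finishes minute 55, plus 15-minute gap → minute 70), so it starts at minute 70 and finishes at 70 + 50 = minute 120.
After B (finishes minute 120, plus 30-minute gap → minute 150), F can start at minute 150 and finishes at minute 170.
After B (finishes minute 120, plus 15-minute gap → minute 135), C can start at minute 135 and finishes at minute 190.
D cannot start until C (finishes minute 190, plus 10-minute gap → minute 200); E (finishes minute 105, plus 5-minute gap → minute 110); F (finishes minute 170). The controlling bound is minute 200, so D finishes at 200 + 25 = minute 225.
For H: E (finishes minute 105); D (finishes minute 225, plus 25-minute gap → minute 250). Taking the maximum gives a start of minute 250, and it finishes at 250 + 20 = minute 270.
For G: D (finishes minute 225); A (finishes minute 55); B (finishes minute 120, plus 10-minute gap → minute 130). Taking the maximum gives a start of minute 225, and it finishes at 225 + 25 = minute 250.
All tasks are finished once the last one completes. Finish times: A at 55, B at 120, C at 190, D at 225, E at 105, F at 170, G at 250, H at 270. The latest is minute 270.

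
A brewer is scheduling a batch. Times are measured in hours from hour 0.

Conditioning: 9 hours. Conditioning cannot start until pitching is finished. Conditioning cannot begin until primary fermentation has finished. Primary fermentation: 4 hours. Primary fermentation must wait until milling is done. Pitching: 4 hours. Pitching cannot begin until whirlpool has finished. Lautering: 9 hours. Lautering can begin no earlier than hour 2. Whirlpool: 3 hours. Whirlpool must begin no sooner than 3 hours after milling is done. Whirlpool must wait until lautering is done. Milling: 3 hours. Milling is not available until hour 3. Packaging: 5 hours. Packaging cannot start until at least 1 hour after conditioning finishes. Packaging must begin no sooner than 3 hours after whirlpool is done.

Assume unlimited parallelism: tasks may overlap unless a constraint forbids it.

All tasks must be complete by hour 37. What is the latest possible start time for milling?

Nothing follows packaging; the deadline of hour 37 is its only limit. It must start by 37 − 5 = hour 32.
Conditioning feeds into packaging (must start by hour 32, minus 1-hour gap → hour 31); so conditioning must finish by hour 31 and therefore start by hour 22.
Pitching feeds into conditioning (must start by hour 22); so pitching must finish by hour 22 and therefore start by hour 18.
Whirlpool feeds pitching (must start by hour 18); packaging (must start by hour 32, minus 3-hour gap → hour 29). Taking the minimum, whirlpool must finish by hour 18 and start by 18 − 3 = hour 15.
Primary fermentation feeds into conditioning (must start by hour 22); so primary fermentation must finish by hour 22 and therefore start by hour 18.
Milling feeds whirlpool (must start by hour 15, minus 3-hour gap → hour 12); primary fermentation (must start by hour 18). Taking the minimum, milling must finish by hour 12 and start by 12 − 3 = hour 9.

9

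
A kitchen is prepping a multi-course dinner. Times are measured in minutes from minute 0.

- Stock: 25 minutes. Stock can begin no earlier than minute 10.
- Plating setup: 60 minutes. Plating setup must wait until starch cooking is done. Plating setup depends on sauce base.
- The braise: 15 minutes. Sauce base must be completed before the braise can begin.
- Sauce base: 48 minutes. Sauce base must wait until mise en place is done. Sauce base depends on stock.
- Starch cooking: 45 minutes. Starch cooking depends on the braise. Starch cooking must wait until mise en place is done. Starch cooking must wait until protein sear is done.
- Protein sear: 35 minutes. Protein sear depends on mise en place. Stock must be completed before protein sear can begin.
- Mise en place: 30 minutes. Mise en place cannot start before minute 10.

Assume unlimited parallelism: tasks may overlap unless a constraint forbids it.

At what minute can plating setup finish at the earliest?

208

After its own release at minute 10, stock can start at minute 10 and finishes at minute 35.
Mise en place cannot begin until its own release at minute 10. It runs from minute 10 to 10 + 30 = minute 40.
Protein sear needs all of mise en place (finishes minute 40); stock (finishes minute 35). That puts its earliest start at minute 40; it finishes at 40 + 35 = minute 75.
Sauce base has to wait for mise en place (finishes minute 40); stock (finishes minute 35). The latest of these is minute 40, so sauce base runs minute 40 to 40 + 48 = minute 88.
The braise waits on sauce base (finishes minute 88), so it starts at minute 88 and finishes at 88 + 15 = minute 103.
Starch cooking needs all of the braise (finishes minute 103); mise en place (finishes minute 40); protein sear (finishes minute 75). That puts its earliest start at minute 103; it finishes at 103 + 45 = minute 148.
Plating setup cannot start until starch cooking (finishes minute 148); sauce base (finishes minute 88). The controlling bound is minute 148, so plating setup finishes at 148 + 60 = minute 208.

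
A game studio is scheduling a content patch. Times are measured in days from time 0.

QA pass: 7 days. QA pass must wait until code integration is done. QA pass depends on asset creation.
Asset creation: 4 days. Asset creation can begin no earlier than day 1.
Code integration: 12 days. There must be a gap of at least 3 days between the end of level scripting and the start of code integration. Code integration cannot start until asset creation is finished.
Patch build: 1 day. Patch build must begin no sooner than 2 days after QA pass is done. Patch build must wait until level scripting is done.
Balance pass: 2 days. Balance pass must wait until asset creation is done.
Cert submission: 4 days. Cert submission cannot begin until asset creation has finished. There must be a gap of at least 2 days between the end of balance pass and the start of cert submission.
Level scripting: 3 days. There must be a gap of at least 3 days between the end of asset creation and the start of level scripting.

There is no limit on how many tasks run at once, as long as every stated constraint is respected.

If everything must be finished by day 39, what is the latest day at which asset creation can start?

Patch build must finish by day 39; it takes 1 day, so it must start by 39 − 1 = day 38.
QA pass has to be done before patch build (must start by day 38, minus 2-day gap → day 36). That means finishing by day 36, i.e. starting by 36 − 7 = day 29.
Code integration feeds into QA pass (must start by day 29); so code integration must finish by day 29 and therefore start by day 17.
Level scripting must finish in time for code integration (must start by day 17, minus 3-day gap → day 14); patch build (must start by day 38). The tightest is day 14, so level scripting must start by 14 − 3 = day 11.
To finish by day 39, cert submission (duration 4) must start no later than day 35.
Balance pass must finish before cert submission (must start by day 35, minus 2-day gap → day 33). With a 2-day duration, balance pass must start by 33 − 2 = day 31.
Asset creation feeds level scripting (must start by day 11, minus 3-day gap → day 8); code integration (must start by day 17); balance pass (must start by day 31); QA pass (must start by day 29); cert submission (must start by day 35). Taking the minimum, asset creation must finish by day 8 and start by 8 − 4 = day 4.

4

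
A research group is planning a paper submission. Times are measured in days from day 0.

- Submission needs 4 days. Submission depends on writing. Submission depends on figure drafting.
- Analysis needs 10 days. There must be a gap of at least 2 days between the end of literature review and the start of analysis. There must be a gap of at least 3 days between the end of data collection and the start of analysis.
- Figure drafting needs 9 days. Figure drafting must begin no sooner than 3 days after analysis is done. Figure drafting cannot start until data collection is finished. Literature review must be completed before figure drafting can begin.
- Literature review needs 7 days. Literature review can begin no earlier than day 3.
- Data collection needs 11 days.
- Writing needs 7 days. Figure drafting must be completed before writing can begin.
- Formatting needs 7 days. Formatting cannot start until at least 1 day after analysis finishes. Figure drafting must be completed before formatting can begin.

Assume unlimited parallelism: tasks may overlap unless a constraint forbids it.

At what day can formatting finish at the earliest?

Nothing blocks data collection, so it runs from day 0 to day 11.
Literature review waits on its own release at day 3, so it starts at day 3 and finishes at 3 + 7 = day 10.
Analysis has to wait for literature review (finishes day 10, plus 2-day gap → day 12); data collection (finishes day 11, plus 3-day gap → day 14). The latest of these is day 14, so analysis runs day 14 to 14 + 10 = day 24.
For figure drafting: analysis (finishes day 24, plus 3-day gap → day 27); data collection (finishes day 11); literature review (finishes day 10). Taking the maximum gives a start of day 27, and it finishes at 27 + 9 = day 36.
Formatting cannot start until analysis (finishes day 24, plus 1-day gap → day 25); figure drafting (finishes day 36). The controlling bound is day 36, so formatting finishes at 36 + 7 = day 43.

43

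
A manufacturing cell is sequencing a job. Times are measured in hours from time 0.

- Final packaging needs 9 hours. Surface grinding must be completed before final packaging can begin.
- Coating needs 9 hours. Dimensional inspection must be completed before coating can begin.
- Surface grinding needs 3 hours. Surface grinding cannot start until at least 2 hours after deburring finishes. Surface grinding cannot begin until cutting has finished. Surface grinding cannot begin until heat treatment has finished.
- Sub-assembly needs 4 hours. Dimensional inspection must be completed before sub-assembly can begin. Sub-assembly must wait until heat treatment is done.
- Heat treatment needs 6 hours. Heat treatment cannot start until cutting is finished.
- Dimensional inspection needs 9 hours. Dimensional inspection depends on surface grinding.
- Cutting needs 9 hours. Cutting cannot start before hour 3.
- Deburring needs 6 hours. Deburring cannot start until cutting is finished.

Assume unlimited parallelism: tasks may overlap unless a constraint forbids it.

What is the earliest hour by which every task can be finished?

41

Cutting waits on its own release at hour 3, so it starts at hour 3 and finishes at 3 + 9 = hour 12.
Heat treatment waits on cutting (finishes hour 12), so it starts at hour 12 and finishes at 12 + 6 = hour 18.
Deburring waits on cutting (finishes hour 12), so it starts at hour 12 and finishes at 12 + 6 = hour 18.
Surface grinding needs all of deburring (finishes hour 18, plus 2-hour gap → hour 20); cutting (finishes hour 12); heat treatment (finishes hour 18). That puts its earliest start at hour 20; it finishes at 20 + 3 = hour 23.
Final packaging waits on surface grinding (finishes hour 23), so it starts at hour 23 and finishes at 23 + 9 = hour 32.
Dimensional inspection waits on surface grinding (finishes hour 23), so it starts at hour 23 and finishes at 23 + 9 = hour 32.
For sub-assembly: dimensional inspection (finishes hour 32); heat treatment (finishes hour 18). Taking the maximum gives a start of hour 32, and it finishes at 32 + 4 = hour 36.
After dimensional inspection (finishes hour 32), coating can start at hour 32 and finishes at hour 41.
All tasks are finished once the last one completes. Finish times: Cutting at 12, Deburring at 18, Heat treatment at 18, Surface grinding at 23, Dimensional inspection at 32, Coating at 41, Sub-assembly at 36, Final packaging at 32. The latest is hour 41.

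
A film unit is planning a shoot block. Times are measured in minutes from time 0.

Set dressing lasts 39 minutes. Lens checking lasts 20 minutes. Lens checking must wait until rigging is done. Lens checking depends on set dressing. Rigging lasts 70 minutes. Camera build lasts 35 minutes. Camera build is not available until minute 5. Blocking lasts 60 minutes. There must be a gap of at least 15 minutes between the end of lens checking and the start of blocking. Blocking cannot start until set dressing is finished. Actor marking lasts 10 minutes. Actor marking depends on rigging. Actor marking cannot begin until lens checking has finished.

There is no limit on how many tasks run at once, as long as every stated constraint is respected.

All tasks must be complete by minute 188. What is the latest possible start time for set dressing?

54

To finish by minute 188, blocking (duration 60) must start no later than minute 128.
To finish by minute 188, actor marking (duration 10) must start no later than minute 178.
For lens checking: blocking (must start by minute 128, minus 15-minute gap → minute 113); actor marking (must start by minute 178). The most restrictive is minute 113; with a 20-minute duration, lens checking must start by minute 93.
Set dressing feeds lens checking (must start by minute 93); blocking (must start by minute 128). Taking the minimum, set dressing must finish by minute 93 and start by 93 − 39 = minute 54.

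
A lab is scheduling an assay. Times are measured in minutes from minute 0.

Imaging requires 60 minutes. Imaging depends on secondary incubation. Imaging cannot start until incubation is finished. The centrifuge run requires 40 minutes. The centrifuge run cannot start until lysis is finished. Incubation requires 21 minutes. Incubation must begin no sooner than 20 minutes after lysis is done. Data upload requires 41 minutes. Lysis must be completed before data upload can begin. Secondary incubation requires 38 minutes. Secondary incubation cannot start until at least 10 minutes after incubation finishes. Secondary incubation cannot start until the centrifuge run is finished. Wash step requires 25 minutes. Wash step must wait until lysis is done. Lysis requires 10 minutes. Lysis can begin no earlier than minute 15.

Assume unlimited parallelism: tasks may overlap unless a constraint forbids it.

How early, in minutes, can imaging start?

Lysis waits on its own release at minute 15, so it starts at minute 15 and finishes at 15 + 10 = minute 25.
The centrifuge run cannot begin until lysis (finishes minute 25). It runs from minute 25 to 25 + 40 = minute 65.
Incubation cannot begin until lysis (finishes minute 25, plus 20-minute gap → minute 45). It runs from minute 45 to 45 + 21 = minute 66.
Secondary incubation needs all of incubation (finishes minute 66, plus 10-minute gap → minute 76); the centrifuge run (finishes minute 65). That puts its earliest start at minute 76; it finishes at 76 + 38 = minute 114.
Imaging waits on secondary incubation (finishes minute 114); incubation (finishes minute 66). The latest of these is minute 114, which is the earliest imaging can start.

114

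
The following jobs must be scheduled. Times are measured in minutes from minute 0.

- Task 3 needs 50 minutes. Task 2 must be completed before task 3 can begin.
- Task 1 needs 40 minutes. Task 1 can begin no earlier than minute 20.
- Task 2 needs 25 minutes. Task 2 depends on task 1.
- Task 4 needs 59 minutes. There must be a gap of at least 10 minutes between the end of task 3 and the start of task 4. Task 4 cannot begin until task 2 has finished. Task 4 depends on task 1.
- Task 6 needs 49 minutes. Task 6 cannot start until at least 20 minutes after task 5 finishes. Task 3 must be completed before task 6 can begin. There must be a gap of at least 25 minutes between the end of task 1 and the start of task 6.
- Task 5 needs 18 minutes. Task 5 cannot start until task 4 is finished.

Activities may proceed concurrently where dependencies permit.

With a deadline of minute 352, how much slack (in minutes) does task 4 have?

Task 1 waits on its own release at minute 20, so it starts at minute 20 and finishes at 20 + 40 = minute 60.
Task 2 cannot begin until task 1 (finishes minute 60). It runs from minute 60 to 60 + 25 = minute 85.
Task 3 waits on task 2 (finishes minute 85), so it starts at minute 85 and finishes at 85 + 50 = minute 135.
Task 4 has to wait for task 3 (finishes minute 135, plus 10-minute gap → minute 145); task 2 (finishes minute 85); task 1 (finishes minute 60). The latest of these is minute 145, so task 4 runs minute 145 to 145 + 59 = minute 204.

Working backward from the deadline:
Nothing follows task 6; the deadline of minute 352 is its only limit. It must start by 352 − 49 = minute 303.
Task 5 feeds into task 6 (must start by minute 303, minus 20-minute gap → minute 283); so task 5 must finish by minute 283 and therefore start by minute 265.
Task 4 has to be done before task 5 (must start by minute 265). That means finishing by minute 265, i.e. starting by 265 − 59 = minute 206.
So task 4 can start as early as minute 145 and as late as minute 206, giving 206 − 145 = 61 minutes of slack.

61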